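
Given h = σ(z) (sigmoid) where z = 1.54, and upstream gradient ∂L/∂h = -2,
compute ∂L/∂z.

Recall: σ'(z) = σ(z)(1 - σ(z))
∂L/∂z = -0.2907

σ(1.54) = 0.8235
σ'(1.54) = σ(1.54)(1 - σ(1.54)) = 0.8235 × 0.1765 = 0.1454
∂L/∂z = ∂L/∂h · σ'(z) = -2 × 0.1454 = -0.2907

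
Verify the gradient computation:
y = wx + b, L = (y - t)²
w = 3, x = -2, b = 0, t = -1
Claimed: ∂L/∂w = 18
Incorrect

y = (3)(-2) + 0 = -6
∂L/∂y = 2(y - t) = 2(-6 - -1) = -10
∂y/∂w = x = -2
∂L/∂w = -10 × -2 = 20

Claimed value: 18
Incorrect: The correct gradient is 20.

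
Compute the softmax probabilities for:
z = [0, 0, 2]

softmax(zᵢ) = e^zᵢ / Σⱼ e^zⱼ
p = [0.1065, 0.1065, 0.787]

exp(z) = [1, 1, 7.389]
Sum = 9.389
p = [0.1065, 0.1065, 0.787]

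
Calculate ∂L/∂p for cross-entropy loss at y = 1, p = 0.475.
∂L/∂p = -2.105

∂L/∂p = -y/p + (1-y)/(1-p) = -1/0.475 + 0 = -2.105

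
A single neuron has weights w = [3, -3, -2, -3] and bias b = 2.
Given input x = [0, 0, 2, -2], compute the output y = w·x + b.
y = 4

y = (3)(0) + (-3)(0) + (-2)(2) + (-3)(-2) + 2 = 4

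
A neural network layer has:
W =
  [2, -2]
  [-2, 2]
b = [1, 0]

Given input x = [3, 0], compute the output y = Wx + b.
y = [7, -6]

Wx = [2×3 + -2×0, -2×3 + 2×0]
   = [6, -6]
y = Wx + b = [6 + 1, -6 + 0] = [7, -6]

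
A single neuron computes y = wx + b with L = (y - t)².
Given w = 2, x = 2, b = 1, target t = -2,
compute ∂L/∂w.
∂L/∂w = 28

y = wx + b = (2)(2) + 1 = 5
∂L/∂y = 2(y - t) = 2(5 - -2) = 14
∂y/∂w = x = 2
∂L/∂w = ∂L/∂y · ∂y/∂w = 14 × 2 = 28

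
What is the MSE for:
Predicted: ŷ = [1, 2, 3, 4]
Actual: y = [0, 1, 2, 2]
MSE = 1.75

MSE = (1/4)((1-0)² + (2-1)² + (3-2)² + (4-2)²) = (1/4)(1 + 1 + 1 + 4) = 1.75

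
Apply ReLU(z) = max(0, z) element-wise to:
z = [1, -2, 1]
h = [1, 0, 1]

ReLU applied element-wise: max(0,1)=1, max(0,-2)=0, max(0,1)=1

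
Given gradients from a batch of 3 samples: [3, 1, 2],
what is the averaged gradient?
Average gradient = 2

Average = (1/3)(3 + 1 + 2) = 6/3 = 2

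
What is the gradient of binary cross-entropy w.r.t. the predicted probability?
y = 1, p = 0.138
∂L/∂p = -7.246

∂L/∂p = -y/p + (1-y)/(1-p) = -1/0.138 + 0 = -7.246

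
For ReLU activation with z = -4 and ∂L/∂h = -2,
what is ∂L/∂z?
∂L/∂z = 0

h = ReLU(-4) = 0
Since z < 0: ∂h/∂z = 0
∂L/∂z = ∂L/∂h · ∂h/∂z = -2 × 0 = 0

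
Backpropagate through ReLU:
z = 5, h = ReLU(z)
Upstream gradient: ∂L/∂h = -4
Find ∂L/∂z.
∂L/∂z = -4

h = ReLU(5) = 5
Since z > 0: ∂h/∂z = 1
∂L/∂z = ∂L/∂h · ∂h/∂z = -4 × 1 = -4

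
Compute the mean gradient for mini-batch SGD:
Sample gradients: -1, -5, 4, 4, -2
Average gradient = 0

Average = (1/5)(-1 + -5 + 4 + 4 + -2) = 0/5 = 0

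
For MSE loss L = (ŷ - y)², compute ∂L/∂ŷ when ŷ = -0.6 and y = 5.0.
∂L/∂ŷ = -11.2

∂L/∂ŷ = 2(ŷ - y) = 2(-0.6 - 5.0) = 2(-5.6) = -11.2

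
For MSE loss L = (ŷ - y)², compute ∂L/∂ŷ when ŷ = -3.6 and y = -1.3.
∂L/∂ŷ = -4.6

∂L/∂ŷ = 2(ŷ - y) = 2(-3.6 - -1.3) = 2(-2.3) = -4.6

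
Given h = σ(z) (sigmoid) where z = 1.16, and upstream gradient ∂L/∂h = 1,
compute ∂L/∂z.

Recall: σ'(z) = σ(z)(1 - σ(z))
∂L/∂z = 0.1817

σ(1.16) = 0.7613
σ'(1.16) = σ(1.16)(1 - σ(1.16)) = 0.7613 × 0.2387 = 0.1817
∂L/∂z = ∂L/∂h · σ'(z) = 1 × 0.1817 = 0.1817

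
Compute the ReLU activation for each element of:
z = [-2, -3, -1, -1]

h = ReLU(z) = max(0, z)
h = [0, 0, 0, 0]

ReLU applied element-wise: max(0,-2)=0, max(0,-3)=0, max(0,-1)=0, max(0,-1)=0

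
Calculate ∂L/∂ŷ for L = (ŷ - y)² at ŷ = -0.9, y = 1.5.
∂L/∂ŷ = -4.8

∂L/∂ŷ = 2(ŷ - y) = 2(-0.9 - 1.5) = 2(-2.4) = -4.8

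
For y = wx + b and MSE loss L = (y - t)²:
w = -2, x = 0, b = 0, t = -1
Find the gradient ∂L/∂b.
∂L/∂b = 2

y = wx + b = (-2)(0) + 0 = 0
∂L/∂y = 2(y - t) = 2(0 - -1) = 2
∂y/∂b = 1
∂L/∂b = ∂L/∂y · ∂y/∂b = 2 × 1 = 2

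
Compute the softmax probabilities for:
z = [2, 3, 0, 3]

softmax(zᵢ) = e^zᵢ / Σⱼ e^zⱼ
p = [0.1522, 0.4136, 0.0206, 0.4136]

exp(z) = [7.389, 20.09, 1, 20.09]
Sum = 48.56
p = [0.1522, 0.4136, 0.0206, 0.4136]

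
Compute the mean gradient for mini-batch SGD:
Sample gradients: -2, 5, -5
Average gradient = -0.6667

Average = (1/3)(-2 + 5 + -5) = -2/3 = -0.6667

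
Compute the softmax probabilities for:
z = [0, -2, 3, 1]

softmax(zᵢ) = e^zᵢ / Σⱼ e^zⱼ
p = [0.0418, 0.0057, 0.839, 0.1135]

exp(z) = [1, 0.1353, 20.09, 2.718]
Sum = 23.94
p = [0.0418, 0.0057, 0.839, 0.1135]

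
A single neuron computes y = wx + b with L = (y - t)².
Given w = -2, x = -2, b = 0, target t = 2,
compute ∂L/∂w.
∂L/∂w = -8

y = wx + b = (-2)(-2) + 0 = 4
∂L/∂y = 2(y - t) = 2(4 - 2) = 4
∂y/∂w = x = -2
∂L/∂w = ∂L/∂y · ∂y/∂w = 4 × -2 = -8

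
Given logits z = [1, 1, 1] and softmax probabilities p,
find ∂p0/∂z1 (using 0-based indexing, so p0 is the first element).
∂p0/∂z1 = -0.1111

p = softmax(z) = [0.3333, 0.3333, 0.3333]
p0 = 0.3333, p1 = 0.3333

∂p0/∂z1 = -p0 × p1 = -0.3333 × 0.3333 = -0.1111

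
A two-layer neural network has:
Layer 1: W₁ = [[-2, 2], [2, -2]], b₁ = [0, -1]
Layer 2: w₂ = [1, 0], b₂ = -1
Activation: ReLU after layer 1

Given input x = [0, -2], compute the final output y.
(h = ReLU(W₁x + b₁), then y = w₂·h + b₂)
y = -1

Layer 1 pre-activation: z₁ = [-4, 3]
After ReLU: h = [0, 3]
Layer 2 output: y = 1×0 + 0×3 + -1 = -1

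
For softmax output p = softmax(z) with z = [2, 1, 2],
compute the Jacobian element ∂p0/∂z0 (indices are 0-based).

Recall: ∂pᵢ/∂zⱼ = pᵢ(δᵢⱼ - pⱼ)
∂p0/∂z0 = 0.244

p = softmax(z) = [0.4223, 0.1554, 0.4223]
p0 = 0.4223

∂p0/∂z0 = p0(1 - p0) = 0.4223 × (1 - 0.4223) = 0.244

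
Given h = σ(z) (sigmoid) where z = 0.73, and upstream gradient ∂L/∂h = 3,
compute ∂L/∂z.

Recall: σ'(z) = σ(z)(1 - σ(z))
∂L/∂z = 0.6583

σ(0.73) = 0.6748
σ'(0.73) = σ(0.73)(1 - σ(0.73)) = 0.6748 × 0.3252 = 0.2194
∂L/∂z = ∂L/∂h · σ'(z) = 3 × 0.2194 = 0.6583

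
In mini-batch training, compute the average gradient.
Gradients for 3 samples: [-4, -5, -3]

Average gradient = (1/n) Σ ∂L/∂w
Average gradient = -4

Average = (1/3)(-4 + -5 + -3) = -12/3 = -4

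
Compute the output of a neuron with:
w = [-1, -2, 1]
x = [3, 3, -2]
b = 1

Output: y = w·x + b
y = -10

y = (-1)(3) + (-2)(3) + (1)(-2) + 1 = -10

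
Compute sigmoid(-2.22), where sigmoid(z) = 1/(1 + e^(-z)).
0.09797

sigmoid(-2.22) = 1/(1 + e^(2.22)) = 1/(1 + 9.207) = 0.09797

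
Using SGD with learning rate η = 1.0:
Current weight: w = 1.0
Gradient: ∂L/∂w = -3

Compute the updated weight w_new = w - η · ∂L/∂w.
w_new = 4

w_new = w - η·∂L/∂w = 1.0 - 1.0×(-3) = 1.0 - (-3) = 4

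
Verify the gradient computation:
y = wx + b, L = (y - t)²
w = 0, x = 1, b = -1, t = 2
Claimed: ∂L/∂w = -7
Incorrect

y = (0)(1) + -1 = -1
∂L/∂y = 2(y - t) = 2(-1 - 2) = -6
∂y/∂w = x = 1
∂L/∂w = -6 × 1 = -6

Claimed value: -7
Incorrect: The correct gradient is -6.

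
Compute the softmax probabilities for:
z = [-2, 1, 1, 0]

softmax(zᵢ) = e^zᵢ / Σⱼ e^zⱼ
p = [0.0206, 0.4136, 0.4136, 0.1522]

exp(z) = [0.1353, 2.718, 2.718, 1]
Sum = 6.572
p = [0.0206, 0.4136, 0.4136, 0.1522]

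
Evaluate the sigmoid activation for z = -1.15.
0.2405

sigmoid(-1.15) = 1/(1 + e^(1.15)) = 1/(1 + 3.158) = 0.2405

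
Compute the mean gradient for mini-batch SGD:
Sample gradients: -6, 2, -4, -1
Average gradient = -2.25

Average = (1/4)(-6 + 2 + -4 + -1) = -9/4 = -2.25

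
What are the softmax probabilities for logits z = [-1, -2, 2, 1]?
p = [0.0347, 0.0128, 0.6964, 0.2562]

exp(z) = [0.3679, 0.1353, 7.389, 2.718]
Sum = 10.61
p = [0.0347, 0.0128, 0.6964, 0.2562]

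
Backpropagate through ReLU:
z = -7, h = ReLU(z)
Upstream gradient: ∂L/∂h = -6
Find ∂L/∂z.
∂L/∂z = 0

h = ReLU(-7) = 0
Since z < 0: ∂h/∂z = 0
∂L/∂z = ∂L/∂h · ∂h/∂z = -6 × 0 = 0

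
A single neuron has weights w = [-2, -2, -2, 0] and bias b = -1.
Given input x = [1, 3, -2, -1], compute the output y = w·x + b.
y = -5

y = (-2)(1) + (-2)(3) + (-2)(-2) + (0)(-1) + -1 = -5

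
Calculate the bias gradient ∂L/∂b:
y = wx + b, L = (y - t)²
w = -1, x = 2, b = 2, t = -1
∂L/∂b = 2

y = wx + b = (-1)(2) + 2 = 0
∂L/∂y = 2(y - t) = 2(0 - -1) = 2
∂y/∂b = 1
∂L/∂b = ∂L/∂y · ∂y/∂b = 2 × 1 = 2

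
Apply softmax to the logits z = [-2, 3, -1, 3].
p = [0.0033, 0.4938, 0.009, 0.4938]

exp(z) = [0.1353, 20.09, 0.3679, 20.09]
Sum = 40.67
p = [0.0033, 0.4938, 0.009, 0.4938]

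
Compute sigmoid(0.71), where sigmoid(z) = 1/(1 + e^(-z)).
0.6704

sigmoid(0.71) = 1/(1 + e^(-0.71)) = 1/(1 + 0.4916) = 0.6704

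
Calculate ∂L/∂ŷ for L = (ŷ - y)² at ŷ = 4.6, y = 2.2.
∂L/∂ŷ = 4.8

∂L/∂ŷ = 2(ŷ - y) = 2(4.6 - 2.2) = 2(2.4) = 4.8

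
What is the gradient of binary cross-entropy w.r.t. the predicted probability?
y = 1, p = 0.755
∂L/∂p = -1.325

∂L/∂p = -y/p + (1-y)/(1-p) = -1/0.755 + 0 = -1.325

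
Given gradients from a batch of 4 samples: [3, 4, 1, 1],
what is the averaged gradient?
Average gradient = 2.25

Average = (1/4)(3 + 4 + 1 + 1) = 9/4 = 2.25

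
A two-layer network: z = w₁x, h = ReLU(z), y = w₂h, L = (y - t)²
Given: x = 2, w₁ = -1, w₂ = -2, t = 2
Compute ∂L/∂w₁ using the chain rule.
∂L/∂w₁ = 0

Forward pass:
z = w₁x = -1×2 = -2
h = ReLU(-2) = 0
y = w₂h = -2×0 = 0

Backward pass:
∂L/∂y = 2(y - t) = 2(0 - 2) = -4
∂y/∂h = w₂ = -2
∂h/∂z = 0 (ReLU derivative)
∂z/∂w₁ = x = 2

∂L/∂w₁ = -4 × -2 × 0 × 2 = 0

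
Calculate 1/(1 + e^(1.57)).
0.1722

sigmoid(-1.57) = 1/(1 + e^(1.57)) = 1/(1 + 4.807) = 0.1722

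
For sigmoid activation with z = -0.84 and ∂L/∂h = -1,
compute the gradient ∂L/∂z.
∂L/∂z = -0.2106

σ(-0.84) = 0.3015
σ'(-0.84) = σ(-0.84)(1 - σ(-0.84)) = 0.3015 × 0.6985 = 0.2106
∂L/∂z = ∂L/∂h · σ'(z) = -1 × 0.2106 = -0.2106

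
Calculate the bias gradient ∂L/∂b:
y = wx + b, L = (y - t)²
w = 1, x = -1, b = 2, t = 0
∂L/∂b = 2

y = wx + b = (1)(-1) + 2 = 1
∂L/∂y = 2(y - t) = 2(1 - 0) = 2
∂y/∂b = 1
∂L/∂b = ∂L/∂y · ∂y/∂b = 2 × 1 = 2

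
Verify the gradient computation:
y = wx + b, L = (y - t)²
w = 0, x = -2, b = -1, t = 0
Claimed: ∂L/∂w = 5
Incorrect

y = (0)(-2) + -1 = -1
∂L/∂y = 2(y - t) = 2(-1 - 0) = -2
∂y/∂w = x = -2
∂L/∂w = -2 × -2 = 4

Claimed value: 5
Incorrect: The correct gradient is 4.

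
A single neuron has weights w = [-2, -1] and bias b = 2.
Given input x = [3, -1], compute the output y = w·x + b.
y = -3

y = (-2)(3) + (-1)(-1) + 2 = -3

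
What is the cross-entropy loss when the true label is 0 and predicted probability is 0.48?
L = 0.6539

L = -0·log(0.48) - 1·log(0.52) = -log(0.52) = 0.6539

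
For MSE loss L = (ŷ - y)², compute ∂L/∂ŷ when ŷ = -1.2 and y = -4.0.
∂L/∂ŷ = 5.6

∂L/∂ŷ = 2(ŷ - y) = 2(-1.2 - -4.0) = 2(2.8) = 5.6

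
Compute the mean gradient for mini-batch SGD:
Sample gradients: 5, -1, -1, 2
Average gradient = 1.25

Average = (1/4)(5 + -1 + -1 + 2) = 5/4 = 1.25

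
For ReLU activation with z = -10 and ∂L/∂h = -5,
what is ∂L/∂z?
∂L/∂z = 0

h = ReLU(-10) = 0
Since z < 0: ∂h/∂z = 0
∂L/∂z = ∂L/∂h · ∂h/∂z = -5 × 0 = 0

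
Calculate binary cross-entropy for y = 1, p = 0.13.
L = 2.04

L = -1·log(0.13) - 0·log(0.87) = -log(0.13) = 2.04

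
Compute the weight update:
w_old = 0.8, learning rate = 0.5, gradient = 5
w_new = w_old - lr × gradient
w_new = -1.7

w_new = w - η·∂L/∂w = 0.8 - 0.5×(5) = 0.8 - (2.5) = -1.7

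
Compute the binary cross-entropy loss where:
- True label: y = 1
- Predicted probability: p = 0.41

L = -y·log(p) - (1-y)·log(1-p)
L = 0.8916

L = -1·log(0.41) - 0·log(0.59) = -log(0.41) = 0.8916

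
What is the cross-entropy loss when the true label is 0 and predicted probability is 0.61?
L = 0.9416

L = -0·log(0.61) - 1·log(0.39) = -log(0.39) = 0.9416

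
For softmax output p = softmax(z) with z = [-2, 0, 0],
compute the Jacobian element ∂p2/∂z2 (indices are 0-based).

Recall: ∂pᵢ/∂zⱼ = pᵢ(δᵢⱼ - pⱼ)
∂p2/∂z2 = 0.249

p = softmax(z) = [0.06338, 0.4683, 0.4683]
p2 = 0.4683

∂p2/∂z2 = p2(1 - p2) = 0.4683 × (1 - 0.4683) = 0.249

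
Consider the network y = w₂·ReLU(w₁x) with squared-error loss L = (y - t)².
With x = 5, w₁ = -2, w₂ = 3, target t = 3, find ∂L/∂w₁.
∂L/∂w₁ = 0

Forward pass:
z = w₁x = -2×5 = -10
h = ReLU(-10) = 0
y = w₂h = 3×0 = 0

Backward pass:
∂L/∂y = 2(y - t) = 2(0 - 3) = -6
∂y/∂h = w₂ = 3
∂h/∂z = 0 (ReLU derivative)
∂z/∂w₁ = x = 5

∂L/∂w₁ = -6 × 3 × 0 × 5 = 0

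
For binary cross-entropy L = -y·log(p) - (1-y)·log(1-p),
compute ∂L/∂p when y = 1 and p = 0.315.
∂L/∂p = -3.175

∂L/∂p = -y/p + (1-y)/(1-p) = -1/0.315 + 0 = -3.175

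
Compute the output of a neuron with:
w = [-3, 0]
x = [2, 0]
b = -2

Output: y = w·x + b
y = -8

y = (-3)(2) + (0)(0) + -2 = -8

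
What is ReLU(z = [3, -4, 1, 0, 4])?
h = [3, 0, 1, 0, 4]

ReLU applied element-wise: max(0,3)=3, max(0,-4)=0, max(0,1)=1, max(0,0)=0, max(0,4)=4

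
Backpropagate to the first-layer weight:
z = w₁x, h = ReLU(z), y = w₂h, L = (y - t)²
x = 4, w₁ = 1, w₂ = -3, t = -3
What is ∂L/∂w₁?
∂L/∂w₁ = 216

Forward pass:
z = w₁x = 1×4 = 4
h = ReLU(4) = 4
y = w₂h = -3×4 = -12

Backward pass:
∂L/∂y = 2(y - t) = 2(-12 - -3) = -18
∂y/∂h = w₂ = -3
∂h/∂z = 1 (ReLU derivative)
∂z/∂w₁ = x = 4

∂L/∂w₁ = -18 × -3 × 1 × 4 = 216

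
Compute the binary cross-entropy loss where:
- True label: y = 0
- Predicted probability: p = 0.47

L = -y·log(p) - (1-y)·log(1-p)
L = 0.6349

L = -0·log(0.47) - 1·log(0.53) = -log(0.53) = 0.6349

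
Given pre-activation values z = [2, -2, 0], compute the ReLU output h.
h = [2, 0, 0]

ReLU applied element-wise: max(0,2)=2, max(0,-2)=0, max(0,0)=0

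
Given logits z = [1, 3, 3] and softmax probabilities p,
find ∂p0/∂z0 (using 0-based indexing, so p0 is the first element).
∂p0/∂z0 = 0.05936

p = softmax(z) = [0.06338, 0.4683, 0.4683]
p0 = 0.06338

∂p0/∂z0 = p0(1 - p0) = 0.06338 × (1 - 0.06338) = 0.05936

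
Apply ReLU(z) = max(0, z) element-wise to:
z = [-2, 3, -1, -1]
h = [0, 3, 0, 0]

ReLU applied element-wise: max(0,-2)=0, max(0,3)=3, max(0,-1)=0, max(0,-1)=0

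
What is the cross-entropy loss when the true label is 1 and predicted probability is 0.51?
L = 0.6733

L = -1·log(0.51) - 0·log(0.49) = -log(0.51) = 0.6733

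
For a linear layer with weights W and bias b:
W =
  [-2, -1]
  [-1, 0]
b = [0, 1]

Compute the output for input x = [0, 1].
y = [-1, 1]

Wx = [-2×0 + -1×1, -1×0 + 0×1]
   = [-1, 0]
y = Wx + b = [-1 + 0, 0 + 1] = [-1, 1]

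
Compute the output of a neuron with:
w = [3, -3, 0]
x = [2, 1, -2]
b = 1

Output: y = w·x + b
y = 4

y = (3)(2) + (-3)(1) + (0)(-2) + 1 = 4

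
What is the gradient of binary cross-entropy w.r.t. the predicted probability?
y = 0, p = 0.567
∂L/∂p = 2.309

∂L/∂p = -y/p + (1-y)/(1-p) = 0 + 1/0.433 = 2.309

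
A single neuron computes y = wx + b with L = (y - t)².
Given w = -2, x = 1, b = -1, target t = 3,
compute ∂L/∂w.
∂L/∂w = -12

y = wx + b = (-2)(1) + -1 = -3
∂L/∂y = 2(y - t) = 2(-3 - 3) = -12
∂y/∂w = x = 1
∂L/∂w = ∂L/∂y · ∂y/∂w = -12 × 1 = -12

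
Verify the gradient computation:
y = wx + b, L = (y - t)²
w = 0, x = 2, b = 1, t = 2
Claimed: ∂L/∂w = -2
Incorrect

y = (0)(2) + 1 = 1
∂L/∂y = 2(y - t) = 2(1 - 2) = -2
∂y/∂w = x = 2
∂L/∂w = -2 × 2 = -4

Claimed value: -2
Incorrect: The correct gradient is -4.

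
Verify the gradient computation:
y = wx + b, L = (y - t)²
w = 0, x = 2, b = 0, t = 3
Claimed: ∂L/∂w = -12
Correct

y = (0)(2) + 0 = 0
∂L/∂y = 2(y - t) = 2(0 - 3) = -6
∂y/∂w = x = 2
∂L/∂w = -6 × 2 = -12

Claimed value: -12
Correct: The correct gradient is -12.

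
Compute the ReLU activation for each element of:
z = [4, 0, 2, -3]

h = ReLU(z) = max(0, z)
h = [4, 0, 2, 0]

ReLU applied element-wise: max(0,4)=4, max(0,0)=0, max(0,2)=2, max(0,-3)=0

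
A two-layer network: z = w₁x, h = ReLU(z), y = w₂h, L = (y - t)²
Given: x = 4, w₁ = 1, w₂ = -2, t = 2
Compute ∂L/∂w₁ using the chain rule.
∂L/∂w₁ = 160

Forward pass:
z = w₁x = 1×4 = 4
h = ReLU(4) = 4
y = w₂h = -2×4 = -8

Backward pass:
∂L/∂y = 2(y - t) = 2(-8 - 2) = -20
∂y/∂h = w₂ = -2
∂h/∂z = 1 (ReLU derivative)
∂z/∂w₁ = x = 4

∂L/∂w₁ = -20 × -2 × 1 × 4 = 160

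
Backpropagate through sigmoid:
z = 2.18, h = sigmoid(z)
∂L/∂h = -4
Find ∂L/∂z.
∂L/∂z = -0.365

σ(2.18) = 0.8984
σ'(2.18) = σ(2.18)(1 - σ(2.18)) = 0.8984 × 0.1016 = 0.09125
∂L/∂z = ∂L/∂h · σ'(z) = -4 × 0.09125 = -0.365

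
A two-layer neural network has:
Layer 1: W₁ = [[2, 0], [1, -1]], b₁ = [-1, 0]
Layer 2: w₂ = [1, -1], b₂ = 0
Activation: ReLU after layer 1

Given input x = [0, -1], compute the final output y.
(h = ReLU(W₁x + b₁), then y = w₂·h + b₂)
y = -1

Layer 1 pre-activation: z₁ = [-1, 1]
After ReLU: h = [0, 1]
Layer 2 output: y = 1×0 + -1×1 + 0 = -1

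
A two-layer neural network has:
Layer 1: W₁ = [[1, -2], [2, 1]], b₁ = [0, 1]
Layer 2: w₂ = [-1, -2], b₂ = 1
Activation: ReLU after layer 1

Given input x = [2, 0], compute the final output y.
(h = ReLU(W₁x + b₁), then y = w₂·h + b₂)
y = -11

Layer 1 pre-activation: z₁ = [2, 5]
After ReLU: h = [2, 5]
Layer 2 output: y = -1×2 + -2×5 + 1 = -11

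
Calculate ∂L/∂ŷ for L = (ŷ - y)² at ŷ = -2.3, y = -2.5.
∂L/∂ŷ = 0.4

∂L/∂ŷ = 2(ŷ - y) = 2(-2.3 - -2.5) = 2(0.2) = 0.4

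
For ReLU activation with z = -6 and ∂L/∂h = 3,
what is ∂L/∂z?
∂L/∂z = 0

h = ReLU(-6) = 0
Since z < 0: ∂h/∂z = 0
∂L/∂z = ∂L/∂h · ∂h/∂z = 3 × 0 = 0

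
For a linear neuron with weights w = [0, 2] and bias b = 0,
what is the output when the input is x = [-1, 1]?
y = 2

y = (0)(-1) + (2)(1) + 0 = 2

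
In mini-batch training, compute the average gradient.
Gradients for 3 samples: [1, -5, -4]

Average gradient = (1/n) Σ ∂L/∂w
Average gradient = -2.667

Average = (1/3)(1 + -5 + -4) = -8/3 = -2.667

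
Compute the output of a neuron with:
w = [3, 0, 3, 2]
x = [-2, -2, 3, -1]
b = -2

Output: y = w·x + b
y = -1

y = (3)(-2) + (0)(-2) + (3)(3) + (2)(-1) + -2 = -1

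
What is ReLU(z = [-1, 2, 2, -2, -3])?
h = [0, 2, 2, 0, 0]

ReLU applied element-wise: max(0,-1)=0, max(0,2)=2, max(0,2)=2, max(0,-2)=0, max(0,-3)=0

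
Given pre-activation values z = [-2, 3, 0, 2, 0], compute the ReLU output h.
h = [0, 3, 0, 2, 0]

ReLU applied element-wise: max(0,-2)=0, max(0,3)=3, max(0,0)=0, max(0,2)=2, max(0,0)=0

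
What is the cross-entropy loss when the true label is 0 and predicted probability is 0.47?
L = 0.6349

L = -0·log(0.47) - 1·log(0.53) = -log(0.53) = 0.6349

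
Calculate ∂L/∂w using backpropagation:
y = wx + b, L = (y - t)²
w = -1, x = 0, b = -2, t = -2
∂L/∂w = 0

y = wx + b = (-1)(0) + -2 = -2
∂L/∂y = 2(y - t) = 2(-2 - -2) = 0
∂y/∂w = x = 0
∂L/∂w = ∂L/∂y · ∂y/∂w = 0 × 0 = 0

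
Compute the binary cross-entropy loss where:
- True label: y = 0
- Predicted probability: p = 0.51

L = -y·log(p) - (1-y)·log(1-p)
L = 0.7133

L = -0·log(0.51) - 1·log(0.49) = -log(0.49) = 0.7133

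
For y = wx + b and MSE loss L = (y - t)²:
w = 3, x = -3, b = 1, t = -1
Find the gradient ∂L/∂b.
∂L/∂b = -14

y = wx + b = (3)(-3) + 1 = -8
∂L/∂y = 2(y - t) = 2(-8 - -1) = -14
∂y/∂b = 1
∂L/∂b = ∂L/∂y · ∂y/∂b = -14 × 1 = -14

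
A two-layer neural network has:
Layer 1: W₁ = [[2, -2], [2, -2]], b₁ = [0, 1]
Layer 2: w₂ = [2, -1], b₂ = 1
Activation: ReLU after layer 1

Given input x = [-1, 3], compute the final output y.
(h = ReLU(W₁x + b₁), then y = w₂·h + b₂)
y = 1

Layer 1 pre-activation: z₁ = [-8, -7]
After ReLU: h = [0, 0]
Layer 2 output: y = 2×0 + -1×0 + 1 = 1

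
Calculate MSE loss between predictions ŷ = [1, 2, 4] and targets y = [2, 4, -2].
MSE = 13.67

MSE = (1/3)((1-2)² + (2-4)² + (4--2)²) = (1/3)(1 + 4 + 36) = 13.67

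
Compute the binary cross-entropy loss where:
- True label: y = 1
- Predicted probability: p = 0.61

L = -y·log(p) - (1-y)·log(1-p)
L = 0.4943

L = -1·log(0.61) - 0·log(0.39) = -log(0.61) = 0.4943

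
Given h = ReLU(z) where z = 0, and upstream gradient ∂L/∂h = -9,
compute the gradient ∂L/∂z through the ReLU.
∂L/∂z = 0

h = ReLU(0) = 0
At z = 0: ∂h/∂z = 0 (by convention)
∂L/∂z = ∂L/∂h · ∂h/∂z = -9 × 0 = 0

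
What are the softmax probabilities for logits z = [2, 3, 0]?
p = [0.2595, 0.7054, 0.0351]

exp(z) = [7.389, 20.09, 1]
Sum = 28.47
p = [0.2595, 0.7054, 0.0351]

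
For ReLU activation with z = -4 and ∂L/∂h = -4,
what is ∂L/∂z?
∂L/∂z = 0

h = ReLU(-4) = 0
Since z < 0: ∂h/∂z = 0
∂L/∂z = ∂L/∂h · ∂h/∂z = -4 × 0 = 0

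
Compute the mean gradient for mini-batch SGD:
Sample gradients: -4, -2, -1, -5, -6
Average gradient = -3.6

Average = (1/5)(-4 + -2 + -1 + -5 + -6) = -18/5 = -3.6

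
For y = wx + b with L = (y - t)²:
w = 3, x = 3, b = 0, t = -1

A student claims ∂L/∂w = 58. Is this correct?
Incorrect

y = (3)(3) + 0 = 9
∂L/∂y = 2(y - t) = 2(9 - -1) = 20
∂y/∂w = x = 3
∂L/∂w = 20 × 3 = 60

Claimed value: 58
Incorrect: The correct gradient is 60.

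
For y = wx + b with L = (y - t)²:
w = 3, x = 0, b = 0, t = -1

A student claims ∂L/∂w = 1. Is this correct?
Incorrect

y = (3)(0) + 0 = 0
∂L/∂y = 2(y - t) = 2(0 - -1) = 2
∂y/∂w = x = 0
∂L/∂w = 2 × 0 = 0

Claimed value: 1
Incorrect: The correct gradient is 0.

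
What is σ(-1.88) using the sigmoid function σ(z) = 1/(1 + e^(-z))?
0.1324

sigmoid(-1.88) = 1/(1 + e^(1.88)) = 1/(1 + 6.554) = 0.1324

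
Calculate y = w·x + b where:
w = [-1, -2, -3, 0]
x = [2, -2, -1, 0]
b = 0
y = 5

y = (-1)(2) + (-2)(-2) + (-3)(-1) + (0)(0) + 0 = 5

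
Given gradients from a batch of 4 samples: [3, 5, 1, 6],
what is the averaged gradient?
Average gradient = 3.75

Average = (1/4)(3 + 5 + 1 + 6) = 15/4 = 3.75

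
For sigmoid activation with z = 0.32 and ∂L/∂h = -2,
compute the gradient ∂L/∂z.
∂L/∂z = -0.4874

σ(0.32) = 0.5793
σ'(0.32) = σ(0.32)(1 - σ(0.32)) = 0.5793 × 0.4207 = 0.2437
∂L/∂z = ∂L/∂h · σ'(z) = -2 × 0.2437 = -0.4874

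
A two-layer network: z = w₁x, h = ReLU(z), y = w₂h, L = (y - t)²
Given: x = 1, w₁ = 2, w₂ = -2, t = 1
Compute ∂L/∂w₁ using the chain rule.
∂L/∂w₁ = 20

Forward pass:
z = w₁x = 2×1 = 2
h = ReLU(2) = 2
y = w₂h = -2×2 = -4

Backward pass:
∂L/∂y = 2(y - t) = 2(-4 - 1) = -10
∂y/∂h = w₂ = -2
∂h/∂z = 1 (ReLU derivative)
∂z/∂w₁ = x = 1

∂L/∂w₁ = -10 × -2 × 1 × 1 = 20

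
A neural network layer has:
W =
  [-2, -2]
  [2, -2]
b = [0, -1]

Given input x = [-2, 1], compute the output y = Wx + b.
y = [2, -7]

Wx = [-2×-2 + -2×1, 2×-2 + -2×1]
   = [2, -6]
y = Wx + b = [2 + 0, -6 + -1] = [2, -7]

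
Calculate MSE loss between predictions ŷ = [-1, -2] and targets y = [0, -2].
MSE = 0.5

MSE = (1/2)((-1-0)² + (-2--2)²) = (1/2)(1 + 0) = 0.5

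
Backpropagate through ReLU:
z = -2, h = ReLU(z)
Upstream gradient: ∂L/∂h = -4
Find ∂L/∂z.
∂L/∂z = 0

h = ReLU(-2) = 0
Since z < 0: ∂h/∂z = 0
∂L/∂z = ∂L/∂h · ∂h/∂z = -4 × 0 = 0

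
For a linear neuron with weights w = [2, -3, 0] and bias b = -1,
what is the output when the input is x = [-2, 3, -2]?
y = -14

y = (2)(-2) + (-3)(3) + (0)(-2) + -1 = -14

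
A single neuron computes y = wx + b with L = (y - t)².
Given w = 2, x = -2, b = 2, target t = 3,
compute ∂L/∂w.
∂L/∂w = 20

y = wx + b = (2)(-2) + 2 = -2
∂L/∂y = 2(y - t) = 2(-2 - 3) = -10
∂y/∂w = x = -2
∂L/∂w = ∂L/∂y · ∂y/∂w = -10 × -2 = 20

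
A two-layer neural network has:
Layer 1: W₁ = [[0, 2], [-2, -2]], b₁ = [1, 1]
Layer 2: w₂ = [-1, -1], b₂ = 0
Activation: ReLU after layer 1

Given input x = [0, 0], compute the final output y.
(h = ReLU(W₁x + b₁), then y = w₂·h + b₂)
y = -2

Layer 1 pre-activation: z₁ = [1, 1]
After ReLU: h = [1, 1]
Layer 2 output: y = -1×1 + -1×1 + 0 = -2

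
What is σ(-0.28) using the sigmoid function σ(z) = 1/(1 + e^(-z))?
0.4305

sigmoid(-0.28) = 1/(1 + e^(0.28)) = 1/(1 + 1.323) = 0.4305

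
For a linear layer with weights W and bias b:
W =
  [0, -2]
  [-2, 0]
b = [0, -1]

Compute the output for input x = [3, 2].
y = [-4, -7]

Wx = [0×3 + -2×2, -2×3 + 0×2]
   = [-4, -6]
y = Wx + b = [-4 + 0, -6 + -1] = [-4, -7]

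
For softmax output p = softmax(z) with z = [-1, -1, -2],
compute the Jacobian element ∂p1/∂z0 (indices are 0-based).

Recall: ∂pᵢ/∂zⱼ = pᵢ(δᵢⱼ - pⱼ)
∂p1/∂z0 = -0.1784

p = softmax(z) = [0.4223, 0.4223, 0.1554]
p1 = 0.4223, p0 = 0.4223

∂p1/∂z0 = -p1 × p0 = -0.4223 × 0.4223 = -0.1784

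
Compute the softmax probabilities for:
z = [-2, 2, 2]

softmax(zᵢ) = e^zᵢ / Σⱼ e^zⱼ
p = [0.0091, 0.4955, 0.4955]

exp(z) = [0.1353, 7.389, 7.389]
Sum = 14.91
p = [0.0091, 0.4955, 0.4955]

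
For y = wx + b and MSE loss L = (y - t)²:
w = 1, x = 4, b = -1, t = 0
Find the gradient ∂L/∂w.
∂L/∂w = 24

y = wx + b = (1)(4) + -1 = 3
∂L/∂y = 2(y - t) = 2(3 - 0) = 6
∂y/∂w = x = 4
∂L/∂w = ∂L/∂y · ∂y/∂w = 6 × 4 = 24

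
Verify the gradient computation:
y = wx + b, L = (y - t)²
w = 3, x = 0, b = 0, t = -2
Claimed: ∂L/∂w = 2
Incorrect

y = (3)(0) + 0 = 0
∂L/∂y = 2(y - t) = 2(0 - -2) = 4
∂y/∂w = x = 0
∂L/∂w = 4 × 0 = 0

Claimed value: 2
Incorrect: The correct gradient is 0.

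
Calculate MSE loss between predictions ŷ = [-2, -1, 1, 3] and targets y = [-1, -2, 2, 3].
MSE = 0.75

MSE = (1/4)((-2--1)² + (-1--2)² + (1-2)² + (3-3)²) = (1/4)(1 + 1 + 1 + 0) = 0.75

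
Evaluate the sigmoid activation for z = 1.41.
0.8038

sigmoid(1.41) = 1/(1 + e^(-1.41)) = 1/(1 + 0.2441) = 0.8038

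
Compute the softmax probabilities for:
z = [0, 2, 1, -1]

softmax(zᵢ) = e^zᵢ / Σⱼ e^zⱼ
p = [0.0871, 0.6439, 0.2369, 0.0321]

exp(z) = [1, 7.389, 2.718, 0.3679]
Sum = 11.48
p = [0.0871, 0.6439, 0.2369, 0.0321]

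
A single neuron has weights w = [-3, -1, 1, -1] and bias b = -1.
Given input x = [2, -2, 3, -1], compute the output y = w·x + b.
y = -1

y = (-3)(2) + (-1)(-2) + (1)(3) + (-1)(-1) + -1 = -1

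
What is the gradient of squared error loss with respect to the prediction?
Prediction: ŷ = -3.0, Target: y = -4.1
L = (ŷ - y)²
∂L/∂ŷ = 2.2

∂L/∂ŷ = 2(ŷ - y) = 2(-3.0 - -4.1) = 2(1.1) = 2.2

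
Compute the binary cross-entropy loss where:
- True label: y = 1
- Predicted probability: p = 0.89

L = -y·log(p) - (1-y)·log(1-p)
L = 0.1165

L = -1·log(0.89) - 0·log(0.11) = -log(0.89) = 0.1165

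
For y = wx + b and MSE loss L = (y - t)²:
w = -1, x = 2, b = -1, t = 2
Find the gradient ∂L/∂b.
∂L/∂b = -10

y = wx + b = (-1)(2) + -1 = -3
∂L/∂y = 2(y - t) = 2(-3 - 2) = -10
∂y/∂b = 1
∂L/∂b = ∂L/∂y · ∂y/∂b = -10 × 1 = -10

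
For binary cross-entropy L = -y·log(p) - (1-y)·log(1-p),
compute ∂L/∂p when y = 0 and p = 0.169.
∂L/∂p = 1.203

∂L/∂p = -y/p + (1-y)/(1-p) = 0 + 1/0.831 = 1.203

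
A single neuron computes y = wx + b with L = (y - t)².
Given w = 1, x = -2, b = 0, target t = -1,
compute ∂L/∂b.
∂L/∂b = -2

y = wx + b = (1)(-2) + 0 = -2
∂L/∂y = 2(y - t) = 2(-2 - -1) = -2
∂y/∂b = 1
∂L/∂b = ∂L/∂y · ∂y/∂b = -2 × 1 = -2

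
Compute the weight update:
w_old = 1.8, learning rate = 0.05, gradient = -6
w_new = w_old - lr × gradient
w_new = 2.1

w_new = w - η·∂L/∂w = 1.8 - 0.05×(-6) = 1.8 - (-0.3) = 2.1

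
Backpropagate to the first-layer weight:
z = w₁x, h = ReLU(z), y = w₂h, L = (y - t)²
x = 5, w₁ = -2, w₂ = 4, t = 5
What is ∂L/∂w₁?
∂L/∂w₁ = 0

Forward pass:
z = w₁x = -2×5 = -10
h = ReLU(-10) = 0
y = w₂h = 4×0 = 0

Backward pass:
∂L/∂y = 2(y - t) = 2(0 - 5) = -10
∂y/∂h = w₂ = 4
∂h/∂z = 0 (ReLU derivative)
∂z/∂w₁ = x = 5

∂L/∂w₁ = -10 × 4 × 0 × 5 = 0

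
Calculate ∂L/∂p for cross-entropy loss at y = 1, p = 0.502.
∂L/∂p = -1.992

∂L/∂p = -y/p + (1-y)/(1-p) = -1/0.502 + 0 = -1.992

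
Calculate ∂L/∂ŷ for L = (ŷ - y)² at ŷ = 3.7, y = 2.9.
∂L/∂ŷ = 1.6

∂L/∂ŷ = 2(ŷ - y) = 2(3.7 - 2.9) = 2(0.8) = 1.6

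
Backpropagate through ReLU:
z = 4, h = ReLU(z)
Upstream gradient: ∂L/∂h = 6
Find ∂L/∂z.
∂L/∂z = 6

h = ReLU(4) = 4
Since z > 0: ∂h/∂z = 1
∂L/∂z = ∂L/∂h · ∂h/∂z = 6 × 1 = 6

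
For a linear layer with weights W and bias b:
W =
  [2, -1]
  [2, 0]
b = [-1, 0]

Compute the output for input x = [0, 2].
y = [-3, 0]

Wx = [2×0 + -1×2, 2×0 + 0×2]
   = [-2, 0]
y = Wx + b = [-2 + -1, 0 + 0] = [-3, 0]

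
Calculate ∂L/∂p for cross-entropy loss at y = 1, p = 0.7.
∂L/∂p = -1.429

∂L/∂p = -y/p + (1-y)/(1-p) = -1/0.7 + 0 = -1.429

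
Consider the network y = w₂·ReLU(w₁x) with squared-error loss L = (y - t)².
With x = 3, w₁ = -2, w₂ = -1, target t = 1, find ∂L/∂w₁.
∂L/∂w₁ = 0

Forward pass:
z = w₁x = -2×3 = -6
h = ReLU(-6) = 0
y = w₂h = -1×0 = 0

Backward pass:
∂L/∂y = 2(y - t) = 2(0 - 1) = -2
∂y/∂h = w₂ = -1
∂h/∂z = 0 (ReLU derivative)
∂z/∂w₁ = x = 3

∂L/∂w₁ = -2 × -1 × 0 × 3 = 0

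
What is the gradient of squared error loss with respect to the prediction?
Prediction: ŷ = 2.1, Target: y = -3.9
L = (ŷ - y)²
∂L/∂ŷ = 12.0

∂L/∂ŷ = 2(ŷ - y) = 2(2.1 - -3.9) = 2(6.0) = 12.0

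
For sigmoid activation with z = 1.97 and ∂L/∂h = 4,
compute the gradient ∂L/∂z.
∂L/∂z = 0.4296

σ(1.97) = 0.8776
σ'(1.97) = σ(1.97)(1 - σ(1.97)) = 0.8776 × 0.1224 = 0.1074
∂L/∂z = ∂L/∂h · σ'(z) = 4 × 0.1074 = 0.4296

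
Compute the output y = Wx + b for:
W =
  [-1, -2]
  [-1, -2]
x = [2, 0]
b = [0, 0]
y = [-2, -2]

Wx = [-1×2 + -2×0, -1×2 + -2×0]
   = [-2, -2]
y = Wx + b = [-2 + 0, -2 + 0] = [-2, -2]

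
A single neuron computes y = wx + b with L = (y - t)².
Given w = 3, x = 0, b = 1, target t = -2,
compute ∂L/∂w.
∂L/∂w = 0

y = wx + b = (3)(0) + 1 = 1
∂L/∂y = 2(y - t) = 2(1 - -2) = 6
∂y/∂w = x = 0
∂L/∂w = ∂L/∂y · ∂y/∂w = 6 × 0 = 0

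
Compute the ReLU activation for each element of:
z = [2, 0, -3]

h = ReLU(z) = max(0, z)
h = [2, 0, 0]

ReLU applied element-wise: max(0,2)=2, max(0,0)=0, max(0,-3)=0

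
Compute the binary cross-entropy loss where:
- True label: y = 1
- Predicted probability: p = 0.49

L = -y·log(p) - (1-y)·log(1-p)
L = 0.7133

L = -1·log(0.49) - 0·log(0.51) = -log(0.49) = 0.7133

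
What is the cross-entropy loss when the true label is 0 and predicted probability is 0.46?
L = 0.6162

L = -0·log(0.46) - 1·log(0.54) = -log(0.54) = 0.6162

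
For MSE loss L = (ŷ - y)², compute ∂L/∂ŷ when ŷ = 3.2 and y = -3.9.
∂L/∂ŷ = 14.2

∂L/∂ŷ = 2(ŷ - y) = 2(3.2 - -3.9) = 2(7.1) = 14.2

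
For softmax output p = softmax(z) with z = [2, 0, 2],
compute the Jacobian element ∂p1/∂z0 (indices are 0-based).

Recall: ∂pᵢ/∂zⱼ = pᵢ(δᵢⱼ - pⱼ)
∂p1/∂z0 = -0.02968

p = softmax(z) = [0.4683, 0.06338, 0.4683]
p1 = 0.06338, p0 = 0.4683

∂p1/∂z0 = -p1 × p0 = -0.06338 × 0.4683 = -0.02968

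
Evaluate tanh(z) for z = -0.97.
-0.7487

tanh(-0.97) = (e^(-0.97) - e^(0.97))/(e^(-0.97) + e^(0.97)) = -0.7487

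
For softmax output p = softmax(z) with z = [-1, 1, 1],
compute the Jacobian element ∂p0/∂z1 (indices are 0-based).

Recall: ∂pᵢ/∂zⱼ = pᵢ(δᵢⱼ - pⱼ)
∂p0/∂z1 = -0.02968

p = softmax(z) = [0.06338, 0.4683, 0.4683]
p0 = 0.06338, p1 = 0.4683

∂p0/∂z1 = -p0 × p1 = -0.06338 × 0.4683 = -0.02968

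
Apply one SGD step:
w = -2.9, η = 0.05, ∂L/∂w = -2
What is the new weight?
w_new = -2.8

w_new = w - η·∂L/∂w = -2.9 - 0.05×(-2) = -2.9 - (-0.1) = -2.8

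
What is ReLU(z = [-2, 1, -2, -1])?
h = [0, 1, 0, 0]

ReLU applied element-wise: max(0,-2)=0, max(0,1)=1, max(0,-2)=0, max(0,-1)=0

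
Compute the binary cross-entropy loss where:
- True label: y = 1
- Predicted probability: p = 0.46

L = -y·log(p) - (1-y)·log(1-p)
L = 0.7765

L = -1·log(0.46) - 0·log(0.54) = -log(0.46) = 0.7765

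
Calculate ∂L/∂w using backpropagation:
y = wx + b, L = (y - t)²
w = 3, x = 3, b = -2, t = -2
∂L/∂w = 54

y = wx + b = (3)(3) + -2 = 7
∂L/∂y = 2(y - t) = 2(7 - -2) = 18
∂y/∂w = x = 3
∂L/∂w = ∂L/∂y · ∂y/∂w = 18 × 3 = 54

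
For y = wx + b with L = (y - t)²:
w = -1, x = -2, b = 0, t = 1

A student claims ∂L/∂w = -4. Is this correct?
Correct

y = (-1)(-2) + 0 = 2
∂L/∂y = 2(y - t) = 2(2 - 1) = 2
∂y/∂w = x = -2
∂L/∂w = 2 × -2 = -4

Claimed value: -4
Correct: The correct gradient is -4.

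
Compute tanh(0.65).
0.5717

tanh(0.65) = (e^(0.65) - e^(-0.65))/(e^(0.65) + e^(-0.65)) = 0.5717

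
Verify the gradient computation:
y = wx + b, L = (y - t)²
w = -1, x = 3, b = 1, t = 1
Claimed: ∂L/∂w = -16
Incorrect

y = (-1)(3) + 1 = -2
∂L/∂y = 2(y - t) = 2(-2 - 1) = -6
∂y/∂w = x = 3
∂L/∂w = -6 × 3 = -18

Claimed value: -16
Incorrect: The correct gradient is -18.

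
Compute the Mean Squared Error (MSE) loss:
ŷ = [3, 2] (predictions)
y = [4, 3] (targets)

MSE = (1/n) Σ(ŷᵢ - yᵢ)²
MSE = 1

MSE = (1/2)((3-4)² + (2-3)²) = (1/2)(1 + 1) = 1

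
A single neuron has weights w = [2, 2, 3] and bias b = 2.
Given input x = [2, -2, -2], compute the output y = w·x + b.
y = -4

y = (2)(2) + (2)(-2) + (3)(-2) + 2 = -4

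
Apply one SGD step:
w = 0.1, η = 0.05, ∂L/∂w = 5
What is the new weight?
w_new = -0.15

w_new = w - η·∂L/∂w = 0.1 - 0.05×(5) = 0.1 - (0.25) = -0.15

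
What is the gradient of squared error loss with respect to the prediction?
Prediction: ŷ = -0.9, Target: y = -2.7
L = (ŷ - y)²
∂L/∂ŷ = 3.6

∂L/∂ŷ = 2(ŷ - y) = 2(-0.9 - -2.7) = 2(1.8) = 3.6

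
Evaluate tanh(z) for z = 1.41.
0.8875

tanh(1.41) = (e^(1.41) - e^(-1.41))/(e^(1.41) + e^(-1.41)) = 0.8875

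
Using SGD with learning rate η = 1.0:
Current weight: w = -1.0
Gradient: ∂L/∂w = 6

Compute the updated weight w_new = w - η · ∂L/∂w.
w_new = -7

w_new = w - η·∂L/∂w = -1.0 - 1.0×(6) = -1.0 - (6) = -7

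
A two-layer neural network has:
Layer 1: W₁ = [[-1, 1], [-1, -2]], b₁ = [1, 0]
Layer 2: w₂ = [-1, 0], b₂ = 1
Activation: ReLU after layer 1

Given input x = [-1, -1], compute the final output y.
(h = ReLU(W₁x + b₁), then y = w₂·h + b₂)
y = 0

Layer 1 pre-activation: z₁ = [1, 3]
After ReLU: h = [1, 3]
Layer 2 output: y = -1×1 + 0×3 + 1 = 0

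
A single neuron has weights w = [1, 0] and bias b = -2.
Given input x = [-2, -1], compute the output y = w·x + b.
y = -4

y = (1)(-2) + (0)(-1) + -2 = -4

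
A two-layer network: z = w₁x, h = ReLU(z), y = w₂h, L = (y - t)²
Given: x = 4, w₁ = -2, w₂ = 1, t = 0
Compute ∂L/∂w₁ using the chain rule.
∂L/∂w₁ = 0

Forward pass:
z = w₁x = -2×4 = -8
h = ReLU(-8) = 0
y = w₂h = 1×0 = 0

Backward pass:
∂L/∂y = 2(y - t) = 2(0 - 0) = 0
∂y/∂h = w₂ = 1
∂h/∂z = 0 (ReLU derivative)
∂z/∂w₁ = x = 4

∂L/∂w₁ = 0 × 1 × 0 × 4 = 0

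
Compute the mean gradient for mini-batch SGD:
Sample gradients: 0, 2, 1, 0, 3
Average gradient = 1.2

Average = (1/5)(0 + 2 + 1 + 0 + 3) = 6/5 = 1.2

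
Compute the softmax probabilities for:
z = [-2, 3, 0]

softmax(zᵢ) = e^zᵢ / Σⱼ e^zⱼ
p = [0.0064, 0.9465, 0.0471]

exp(z) = [0.1353, 20.09, 1]
Sum = 21.22
p = [0.0064, 0.9465, 0.0471]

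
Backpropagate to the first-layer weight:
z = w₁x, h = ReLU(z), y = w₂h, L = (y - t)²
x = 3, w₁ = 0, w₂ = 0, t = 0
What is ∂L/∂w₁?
∂L/∂w₁ = 0

Forward pass:
z = w₁x = 0×3 = 0
h = ReLU(0) = 0
y = w₂h = 0×0 = 0

Backward pass:
∂L/∂y = 2(y - t) = 2(0 - 0) = 0
∂y/∂h = w₂ = 0
∂h/∂z = 0 (ReLU derivative)
∂z/∂w₁ = x = 3

∂L/∂w₁ = 0 × 0 × 0 × 3 = 0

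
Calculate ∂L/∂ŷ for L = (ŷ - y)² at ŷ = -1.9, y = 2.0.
∂L/∂ŷ = -7.8

∂L/∂ŷ = 2(ŷ - y) = 2(-1.9 - 2.0) = 2(-3.9) = -7.8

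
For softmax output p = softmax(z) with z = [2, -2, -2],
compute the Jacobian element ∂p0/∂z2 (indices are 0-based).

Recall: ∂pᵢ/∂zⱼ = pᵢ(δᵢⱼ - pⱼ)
∂p0/∂z2 = -0.01704

p = softmax(z) = [0.9647, 0.01767, 0.01767]
p0 = 0.9647, p2 = 0.01767

∂p0/∂z2 = -p0 × p2 = -0.9647 × 0.01767 = -0.01704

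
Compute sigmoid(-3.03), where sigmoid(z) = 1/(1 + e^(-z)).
0.04609

sigmoid(-3.03) = 1/(1 + e^(3.03)) = 1/(1 + 20.7) = 0.04609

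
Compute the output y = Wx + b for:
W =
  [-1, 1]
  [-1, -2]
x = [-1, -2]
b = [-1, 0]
y = [-2, 5]

Wx = [-1×-1 + 1×-2, -1×-1 + -2×-2]
   = [-1, 5]
y = Wx + b = [-1 + -1, 5 + 0] = [-2, 5]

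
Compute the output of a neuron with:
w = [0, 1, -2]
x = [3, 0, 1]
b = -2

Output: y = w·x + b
y = -4

y = (0)(3) + (1)(0) + (-2)(1) + -2 = -4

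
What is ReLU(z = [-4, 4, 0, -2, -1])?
h = [0, 4, 0, 0, 0]

ReLU applied element-wise: max(0,-4)=0, max(0,4)=4, max(0,0)=0, max(0,-2)=0, max(0,-1)=0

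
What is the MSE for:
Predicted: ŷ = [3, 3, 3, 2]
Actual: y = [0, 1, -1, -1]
MSE = 9.5

MSE = (1/4)((3-0)² + (3-1)² + (3--1)² + (2--1)²) = (1/4)(9 + 4 + 16 + 9) = 9.5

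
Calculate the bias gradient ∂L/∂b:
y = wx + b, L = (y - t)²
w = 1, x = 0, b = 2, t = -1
∂L/∂b = 6

y = wx + b = (1)(0) + 2 = 2
∂L/∂y = 2(y - t) = 2(2 - -1) = 6
∂y/∂b = 1
∂L/∂b = ∂L/∂y · ∂y/∂b = 6 × 1 = 6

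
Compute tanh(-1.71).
-0.9366

tanh(-1.71) = (e^(-1.71) - e^(1.71))/(e^(-1.71) + e^(1.71)) = -0.9366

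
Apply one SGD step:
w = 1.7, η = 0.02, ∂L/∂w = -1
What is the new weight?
w_new = 1.72

w_new = w - η·∂L/∂w = 1.7 - 0.02×(-1) = 1.7 - (-0.02) = 1.72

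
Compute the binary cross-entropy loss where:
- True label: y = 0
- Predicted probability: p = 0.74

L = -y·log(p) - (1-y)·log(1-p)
L = 1.347

L = -0·log(0.74) - 1·log(0.26) = -log(0.26) = 1.347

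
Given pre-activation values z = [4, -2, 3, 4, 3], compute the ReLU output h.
h = [4, 0, 3, 4, 3]

ReLU applied element-wise: max(0,4)=4, max(0,-2)=0, max(0,3)=3, max(0,4)=4, max(0,3)=3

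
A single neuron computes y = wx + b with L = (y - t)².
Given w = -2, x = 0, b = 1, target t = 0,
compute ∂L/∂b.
∂L/∂b = 2

y = wx + b = (-2)(0) + 1 = 1
∂L/∂y = 2(y - t) = 2(1 - 0) = 2
∂y/∂b = 1
∂L/∂b = ∂L/∂y · ∂y/∂b = 2 × 1 = 2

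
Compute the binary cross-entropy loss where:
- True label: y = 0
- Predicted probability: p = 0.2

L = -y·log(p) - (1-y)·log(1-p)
L = 0.2231

L = -0·log(0.2) - 1·log(0.8) = -log(0.8) = 0.2231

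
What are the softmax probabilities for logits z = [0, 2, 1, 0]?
p = [0.0826, 0.6103, 0.2245, 0.0826]

exp(z) = [1, 7.389, 2.718, 1]
Sum = 12.11
p = [0.0826, 0.6103, 0.2245, 0.0826]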